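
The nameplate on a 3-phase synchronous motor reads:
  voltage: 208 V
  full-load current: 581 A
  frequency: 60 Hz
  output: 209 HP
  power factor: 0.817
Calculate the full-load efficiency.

P_out = 209 × 746 = 155914 W
P_in = √3·V_L·I_L·cosφ = 1.732 × 208 × 581 × 0.817 = 171005 W
η = P_out / P_in = 155914 / 171005 = 0.912 = 91.2%

91.2 %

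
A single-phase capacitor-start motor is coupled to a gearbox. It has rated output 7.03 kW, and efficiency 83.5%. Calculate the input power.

P_out = 7030 W
P_in = P_out/η = 7030/0.835 = 8419 W = 8.42 kW

8.42 kW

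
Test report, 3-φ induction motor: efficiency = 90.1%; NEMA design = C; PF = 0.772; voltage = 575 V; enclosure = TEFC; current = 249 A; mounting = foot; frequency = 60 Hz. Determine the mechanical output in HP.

231 HP

P_in = √3·V·I·cosφ = 1.732 × 575 × 249 × 0.772 = 191440 W
P_out = η·P_in = 0.901 × 191440 = 172487 W
= 172487/746 = 231 HP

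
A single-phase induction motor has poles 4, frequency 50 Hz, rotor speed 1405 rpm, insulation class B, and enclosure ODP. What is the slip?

n_s = 120f/p = 120×50/4 = 1500 rpm
s = (n_s − n)/n_s = (1500 − 1405)/1500 = 0.0633

6.3 %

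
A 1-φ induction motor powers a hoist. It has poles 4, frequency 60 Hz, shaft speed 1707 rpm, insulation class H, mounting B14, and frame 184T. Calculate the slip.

5.2 %

n_s = 120f/p = 120×60/4 = 1800 rpm
s = (n_s − n)/n_s = (1800 − 1707)/1800 = 0.0517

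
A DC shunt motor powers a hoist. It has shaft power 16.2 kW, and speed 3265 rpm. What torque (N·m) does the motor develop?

ω = 2π × 3265/60 = 341.9 rad/s
τ = P/ω = 16200/341.9 = 47.4 N·m

47.4 N·m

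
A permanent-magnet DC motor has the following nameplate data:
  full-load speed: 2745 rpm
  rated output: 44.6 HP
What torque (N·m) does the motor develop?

P_out = 44.6 × 746 = 33272 W
ω = 2π × 2745/60 = 287.5 rad/s
τ = P_out/ω = 33272/287.5 = 116 N·m

116 N·m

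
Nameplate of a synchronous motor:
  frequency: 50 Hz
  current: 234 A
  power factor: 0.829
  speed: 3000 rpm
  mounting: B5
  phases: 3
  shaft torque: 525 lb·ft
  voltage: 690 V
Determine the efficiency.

τ = 525 lb·ft × 1.356 = 711.9 N·m
ω = 2π × 3000/60 = 314.2 rad/s; P_out = τω = 711.9 × 314.2 = 223679 W
P_in = √3·V_L·I_L·cosφ = 1.732 × 690 × 234 × 0.829 = 231829 W
η = P_out / P_in = 223679 / 231829 = 0.965 = 96.5%

96.5 %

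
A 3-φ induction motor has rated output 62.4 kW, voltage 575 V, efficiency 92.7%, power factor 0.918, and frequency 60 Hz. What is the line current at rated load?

P_out = 62.4 kW = 62400 W
P_in = P_out / η = 62400 / 0.927 = 67314 W
I_L = P_in / (√3·V_L·cosφ) = 67314 / (1.732 × 575 × 0.918) = 73.6 A

73.6 A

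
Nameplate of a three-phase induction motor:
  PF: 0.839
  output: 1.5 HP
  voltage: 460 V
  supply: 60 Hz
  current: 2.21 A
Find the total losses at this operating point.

P_in = √3·V·I·cosφ = 1.732×460×2.21×0.839 = 1477 W
P_out = 1.5×746 = 1119 W
Losses = P_in − P_out = 1477 − 1119 = 358 W

358 W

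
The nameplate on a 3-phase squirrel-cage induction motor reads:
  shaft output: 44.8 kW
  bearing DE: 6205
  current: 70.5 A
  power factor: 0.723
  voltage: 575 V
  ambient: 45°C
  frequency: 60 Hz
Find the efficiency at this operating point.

88.3 %

P_out = 44.8 kW = 44800 W
P_in = √3·V_L·I_L·cosφ = 1.732 × 575 × 70.5 × 0.723 = 50763 W
η = P_out / P_in = 44800 / 50763 = 0.883 = 88.3%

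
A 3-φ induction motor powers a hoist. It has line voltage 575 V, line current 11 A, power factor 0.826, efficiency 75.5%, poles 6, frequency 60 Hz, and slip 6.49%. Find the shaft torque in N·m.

58.1 N·m

P_in = √3·V·I·cosφ = 1.732 × 575 × 11 × 0.826 = 9049 W
P_out = η·P_in = 0.755 × 9049 = 6832 W
n_s = 120×60/6 = 1200 rpm; n = 1200×(1−0.0649) = 1122 rpm
ω = 2π×1122/60 = 117.5 rad/s
τ = P_out/ω = 6832/117.5 = 58.1 N·m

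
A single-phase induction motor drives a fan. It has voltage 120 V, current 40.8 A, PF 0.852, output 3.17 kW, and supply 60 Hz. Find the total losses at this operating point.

1000 W

P_in = V·I·cosφ = 120×40.8×0.852 = 4171 W
P_out = 3170 W
Losses = P_in − P_out = 4171 − 3170 = 1001 W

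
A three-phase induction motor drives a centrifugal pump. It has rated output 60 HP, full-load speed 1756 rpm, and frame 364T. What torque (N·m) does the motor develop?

243 N·m

P_out = 60 × 746 = 44760 W
ω = 2π × 1756/60 = 183.9 rad/s
τ = P_out/ω = 44760/183.9 = 243 N·m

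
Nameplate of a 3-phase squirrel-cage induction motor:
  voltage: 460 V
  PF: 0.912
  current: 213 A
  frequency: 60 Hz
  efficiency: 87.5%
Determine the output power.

135 kW

P_in = √3·V·I·cosφ = 1.732 × 460 × 213 × 0.912 = 154768 W
P_out = η·P_in = 0.875 × 154768 = 135422 W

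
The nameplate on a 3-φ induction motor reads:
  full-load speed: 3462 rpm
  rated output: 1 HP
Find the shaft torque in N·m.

P_out = 1 × 746 = 746 W
ω = 2π × 3462/60 = 362.5 rad/s
τ = P_out/ω = 746/362.5 = 2.06 N·m

2.06 N·m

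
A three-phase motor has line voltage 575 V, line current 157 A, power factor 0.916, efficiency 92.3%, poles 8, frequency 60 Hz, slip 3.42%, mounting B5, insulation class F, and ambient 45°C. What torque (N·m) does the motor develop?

1450 N·m

P_in = √3·V·I·cosφ = 1.732 × 575 × 157 × 0.916 = 143222 W
P_out = η·P_in = 0.923 × 143222 = 132194 W
n_s = 120×60/8 = 900 rpm; n = 900×(1−0.0342) = 869 rpm
ω = 2π×869/60 = 91 rad/s
τ = P_out/ω = 132194/91 = 1450 N·m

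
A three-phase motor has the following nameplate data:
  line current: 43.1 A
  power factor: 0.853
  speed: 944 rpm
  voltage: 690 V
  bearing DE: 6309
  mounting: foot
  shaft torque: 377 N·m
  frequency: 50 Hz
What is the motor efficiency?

ω = 2π × 944/60 = 98.86 rad/s; P_out = τω = 377 × 98.86 = 37270 W
P_in = √3·V_L·I_L·cosφ = 1.732 × 690 × 43.1 × 0.853 = 43936 W
η = P_out / P_in = 37270 / 43936 = 0.848 = 84.8%

84.8 %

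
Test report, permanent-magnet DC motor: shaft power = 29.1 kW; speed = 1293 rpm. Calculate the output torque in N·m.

215 N·m

ω = 2π × 1293/60 = 135.4 rad/s
τ = P/ω = 29100/135.4 = 215 N·m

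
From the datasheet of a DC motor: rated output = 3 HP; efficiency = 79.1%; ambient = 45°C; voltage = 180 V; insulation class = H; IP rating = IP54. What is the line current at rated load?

15.7 A

P_out = 3 × 746 = 2238 W
P_in = P_out / η = 2238 / 0.791 = 2829 W
I = P_in / V = 2829 / 180 = 15.7 A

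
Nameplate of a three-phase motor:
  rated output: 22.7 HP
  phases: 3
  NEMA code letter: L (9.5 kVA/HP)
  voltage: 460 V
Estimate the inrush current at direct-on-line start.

271 A

S_LR = 9.5 × 22.7 = 215.65 kVA
I_LR = S_LR/(√3·V_L) = 215650/(1.732×460) = 271 A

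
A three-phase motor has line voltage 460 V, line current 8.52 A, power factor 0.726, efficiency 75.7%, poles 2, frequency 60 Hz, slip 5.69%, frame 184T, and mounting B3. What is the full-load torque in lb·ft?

7.74 lb·ft

P_in = √3·V·I·cosφ = 1.732 × 460 × 8.52 × 0.726 = 4928 W
P_out = η·P_in = 0.757 × 4928 = 3730 W
n_s = 120×60/2 = 3600 rpm; n = 3600×(1−0.0569) = 3395 rpm
ω = 2π×3395/60 = 355.5 rad/s
τ = P_out/ω = 3730/355.5 = 10.49 N·m
In lb·ft: 10.49/1.356 = 7.74 lb·ft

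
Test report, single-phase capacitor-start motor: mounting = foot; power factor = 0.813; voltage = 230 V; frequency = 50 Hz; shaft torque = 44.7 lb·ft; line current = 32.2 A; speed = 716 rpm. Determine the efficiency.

75.5 %

τ = 44.7 lb·ft × 1.356 = 60.61 N·m
ω = 2π × 716/60 = 74.98 rad/s; P_out = τω = 60.61 × 74.98 = 4545 W
P_in = V·I·cosφ = 230 × 32.2 × 0.813 = 6021 W
η = P_out / P_in = 4545 / 6021 = 0.755 = 75.5%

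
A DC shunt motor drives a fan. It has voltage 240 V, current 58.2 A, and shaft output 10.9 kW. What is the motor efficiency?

78.0 %

P_out = 10.9 kW = 10900 W
P_in = V·I = 240 × 58.2 = 13968 W
η = P_out / P_in = 10900 / 13968 = 0.780 = 78.0%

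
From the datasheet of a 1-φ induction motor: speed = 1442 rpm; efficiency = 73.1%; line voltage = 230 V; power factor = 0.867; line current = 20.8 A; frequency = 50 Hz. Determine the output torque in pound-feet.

P_in = V·I·cosφ = 230 × 20.8 × 0.867 = 4148 W
P_out = η·P_in = 0.731 × 4148 = 3032 W
n = 1442 rpm
ω = 2π×1442/60 = 151 rad/s
τ = P_out/ω = 3032/151 = 20.08 N·m
In lb·ft: 20.08/1.356 = 14.8 lb·ft

14.8 lb·ft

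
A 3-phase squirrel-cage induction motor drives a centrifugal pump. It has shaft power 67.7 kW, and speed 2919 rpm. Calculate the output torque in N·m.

ω = 2π × 2919/60 = 305.7 rad/s
τ = P/ω = 67700/305.7 = 221 N·m

221 N·m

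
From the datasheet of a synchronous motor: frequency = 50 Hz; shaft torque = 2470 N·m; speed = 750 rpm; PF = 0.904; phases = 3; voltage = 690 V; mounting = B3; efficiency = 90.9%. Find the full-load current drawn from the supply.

ω = 2π×750/60 = 78.54 rad/s; P_out = τω = 2470 × 78.54 = 193994 W
P_in = P_out / η = 193994 / 0.909 = 213415 W
I_L = P_in / (√3·V_L·cosφ) = 213415 / (1.732 × 690 × 0.904) = 198 A

198 A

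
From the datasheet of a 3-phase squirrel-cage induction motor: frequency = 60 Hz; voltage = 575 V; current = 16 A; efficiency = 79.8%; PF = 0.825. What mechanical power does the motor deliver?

P_in = √3·V·I·cosφ = 1.732 × 575 × 16 × 0.825 = 13146 W
P_out = η·P_in = 0.798 × 13146 = 10491 W

10.5 kW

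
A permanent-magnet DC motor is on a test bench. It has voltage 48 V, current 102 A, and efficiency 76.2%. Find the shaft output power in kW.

P_in = V·I = 48 × 102 = 4896 W
P_out = η·P_in = 0.762 × 4896 = 3731 W

3.73 kW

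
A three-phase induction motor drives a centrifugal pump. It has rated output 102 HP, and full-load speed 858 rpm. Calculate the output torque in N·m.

P_out = 102 × 746 = 76092 W
ω = 2π × 858/60 = 89.85 rad/s
τ = P_out/ω = 76092/89.85 = 847 N·m

847 N·m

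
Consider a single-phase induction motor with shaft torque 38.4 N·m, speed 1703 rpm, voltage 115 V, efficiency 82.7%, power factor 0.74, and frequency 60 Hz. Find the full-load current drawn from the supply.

97.3 A

ω = 2π×1703/60 = 178.3 rad/s; P_out = τω = 38.4 × 178.3 = 6847 W
P_in = P_out / η = 6847 / 0.827 = 8279 W
I = P_in / (V·cosφ) = 8279 / (115 × 0.74) = 97.3 A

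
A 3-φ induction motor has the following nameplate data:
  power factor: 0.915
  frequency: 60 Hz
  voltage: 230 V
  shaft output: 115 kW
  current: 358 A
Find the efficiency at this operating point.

88.1 %

P_out = 115 kW = 115000 W
P_in = √3·V_L·I_L·cosφ = 1.732 × 230 × 358 × 0.915 = 130491 W
η = P_out / P_in = 115000 / 130491 = 0.881 = 88.1%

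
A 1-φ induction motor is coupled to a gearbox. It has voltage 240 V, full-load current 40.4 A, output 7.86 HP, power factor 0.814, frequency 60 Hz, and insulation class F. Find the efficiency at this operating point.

74.3 %

P_out = 7.86 × 746 = 5864 W
P_in = V·I·cosφ = 240 × 40.4 × 0.814 = 7893 W
η = P_out / P_in = 5864 / 7893 = 0.743 = 74.3%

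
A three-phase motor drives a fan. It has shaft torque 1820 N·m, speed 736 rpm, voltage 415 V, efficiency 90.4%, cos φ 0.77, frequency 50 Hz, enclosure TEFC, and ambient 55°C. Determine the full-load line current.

280 A

ω = 2π×736/60 = 77.07 rad/s; P_out = τω = 1820 × 77.07 = 140267 W
P_in = P_out / η = 140267 / 0.904 = 155163 W
I_L = P_in / (√3·V_L·cosφ) = 155163 / (1.732 × 415 × 0.77) = 280 A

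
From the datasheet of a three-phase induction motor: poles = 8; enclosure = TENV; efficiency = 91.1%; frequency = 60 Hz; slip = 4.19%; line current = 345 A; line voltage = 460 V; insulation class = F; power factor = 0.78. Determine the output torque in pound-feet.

P_in = √3·V·I·cosφ = 1.732 × 460 × 345 × 0.78 = 214397 W
P_out = η·P_in = 0.911 × 214397 = 195316 W
n_s = 120×60/8 = 900 rpm; n = 900×(1−0.0419) = 862 rpm
ω = 2π×862/60 = 90.27 rad/s
τ = P_out/ω = 195316/90.27 = 2164 N·m
In lb·ft: 2164/1.356 = 1600 lb·ft

1600 lb·ft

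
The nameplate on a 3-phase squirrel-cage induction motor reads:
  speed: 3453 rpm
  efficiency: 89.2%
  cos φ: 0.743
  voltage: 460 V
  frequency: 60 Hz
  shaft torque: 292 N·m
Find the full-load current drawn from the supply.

ω = 2π×3453/60 = 361.6 rad/s; P_out = τω = 292 × 361.6 = 105587 W
P_in = P_out / η = 105587 / 0.892 = 118371 W
I_L = P_in / (√3·V_L·cosφ) = 118371 / (1.732 × 460 × 0.743) = 200 A

200 A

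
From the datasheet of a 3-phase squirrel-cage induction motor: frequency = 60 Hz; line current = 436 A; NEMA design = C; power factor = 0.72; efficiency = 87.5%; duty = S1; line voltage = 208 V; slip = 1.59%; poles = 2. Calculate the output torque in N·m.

P_in = √3·V·I·cosφ = 1.732 × 208 × 436 × 0.72 = 113092 W
P_out = η·P_in = 0.875 × 113092 = 98956 W
n_s = 120×60/2 = 3600 rpm; n = 3600×(1−0.0159) = 3543 rpm
ω = 2π×3543/60 = 371 rad/s
τ = P_out/ω = 98956/371 = 267 N·m

267 N·m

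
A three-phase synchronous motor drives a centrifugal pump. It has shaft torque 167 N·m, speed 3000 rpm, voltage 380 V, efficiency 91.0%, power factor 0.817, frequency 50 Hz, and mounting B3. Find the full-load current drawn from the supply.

107 A

ω = 2π×3000/60 = 314.2 rad/s; P_out = τω = 167 × 314.2 = 52471 W
P_in = P_out / η = 52471 / 0.910 = 57660 W
I_L = P_in / (√3·V_L·cosφ) = 57660 / (1.732 × 380 × 0.817) = 107 A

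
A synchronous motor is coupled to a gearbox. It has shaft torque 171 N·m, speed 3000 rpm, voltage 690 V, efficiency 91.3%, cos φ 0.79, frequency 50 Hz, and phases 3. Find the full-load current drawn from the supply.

ω = 2π×3000/60 = 314.2 rad/s; P_out = τω = 171 × 314.2 = 53728 W
P_in = P_out / η = 53728 / 0.913 = 58848 W
I_L = P_in / (√3·V_L·cosφ) = 58848 / (1.732 × 690 × 0.79) = 62.3 A

62.3 A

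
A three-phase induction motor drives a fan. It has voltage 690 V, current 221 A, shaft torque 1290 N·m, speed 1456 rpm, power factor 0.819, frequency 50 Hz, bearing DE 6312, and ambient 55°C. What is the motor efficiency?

ω = 2π × 1456/60 = 152.5 rad/s; P_out = τω = 1290 × 152.5 = 196725 W
P_in = √3·V_L·I_L·cosφ = 1.732 × 690 × 221 × 0.819 = 216308 W
η = P_out / P_in = 196725 / 216308 = 0.909 = 90.9%

90.9 %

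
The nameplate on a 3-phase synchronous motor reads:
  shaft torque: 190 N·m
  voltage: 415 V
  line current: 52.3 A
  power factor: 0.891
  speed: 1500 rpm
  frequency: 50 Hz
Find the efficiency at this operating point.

89.1 %

ω = 2π × 1500/60 = 157.1 rad/s; P_out = τω = 190 × 157.1 = 29849 W
P_in = √3·V_L·I_L·cosφ = 1.732 × 415 × 52.3 × 0.891 = 33495 W
η = P_out / P_in = 29849 / 33495 = 0.891 = 89.1%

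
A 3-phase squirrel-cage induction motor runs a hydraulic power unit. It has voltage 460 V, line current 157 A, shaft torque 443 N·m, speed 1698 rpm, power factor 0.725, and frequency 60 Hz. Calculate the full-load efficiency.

86.9 %

ω = 2π × 1698/60 = 177.8 rad/s; P_out = τω = 443 × 177.8 = 78765 W
P_in = √3·V_L·I_L·cosφ = 1.732 × 460 × 157 × 0.725 = 90687 W
η = P_out / P_in = 78765 / 90687 = 0.869 = 86.9%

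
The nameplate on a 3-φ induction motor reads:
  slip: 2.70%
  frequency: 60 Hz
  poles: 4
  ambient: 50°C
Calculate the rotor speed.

n_s = 120f/p = 120×60/4 = 1800 rpm
n = n_s(1 − s) = 1800 × (1 − 0.027) = 1751 rpm

1751 rpm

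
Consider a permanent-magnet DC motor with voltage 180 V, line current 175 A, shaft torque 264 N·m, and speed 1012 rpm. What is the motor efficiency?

ω = 2π × 1012/60 = 106 rad/s; P_out = τω = 264 × 106 = 27984 W
P_in = V·I = 180 × 175 = 31500 W
η = P_out / P_in = 27984 / 31500 = 0.888 = 88.8%

88.8 %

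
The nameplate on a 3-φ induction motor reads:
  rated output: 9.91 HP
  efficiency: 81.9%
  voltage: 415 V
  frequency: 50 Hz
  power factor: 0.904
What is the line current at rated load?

13.9 A

P_out = 9.91 × 746 = 7393 W
P_in = P_out / η = 7393 / 0.819 = 9027 W
I_L = P_in / (√3·V_L·cosφ) = 9027 / (1.732 × 415 × 0.904) = 13.9 A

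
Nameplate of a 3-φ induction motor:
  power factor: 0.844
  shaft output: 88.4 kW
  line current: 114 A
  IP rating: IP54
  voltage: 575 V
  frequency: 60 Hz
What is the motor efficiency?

P_out = 88.4 kW = 88400 W
P_in = √3·V_L·I_L·cosφ = 1.732 × 575 × 114 × 0.844 = 95822 W
η = P_out / P_in = 88400 / 95822 = 0.923 = 92.3%

92.3 %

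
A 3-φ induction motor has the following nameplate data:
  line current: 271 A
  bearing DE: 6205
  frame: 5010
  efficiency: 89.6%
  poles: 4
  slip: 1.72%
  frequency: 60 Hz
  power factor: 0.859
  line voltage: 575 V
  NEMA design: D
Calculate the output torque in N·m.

P_in = √3·V·I·cosφ = 1.732 × 575 × 271 × 0.859 = 231835 W
P_out = η·P_in = 0.896 × 231835 = 207724 W
n_s = 120×60/4 = 1800 rpm; n = 1800×(1−0.0172) = 1769 rpm
ω = 2π×1769/60 = 185.2 rad/s
τ = P_out/ω = 207724/185.2 = 1120 N·m

1120 N·m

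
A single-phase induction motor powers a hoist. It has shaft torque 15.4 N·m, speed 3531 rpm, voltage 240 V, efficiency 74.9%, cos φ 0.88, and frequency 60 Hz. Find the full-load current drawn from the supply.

ω = 2π×3531/60 = 369.8 rad/s; P_out = τω = 15.4 × 369.8 = 5695 W
P_in = P_out / η = 5695 / 0.749 = 7603 W
I = P_in / (V·cosφ) = 7603 / (240 × 0.88) = 36 A

36 A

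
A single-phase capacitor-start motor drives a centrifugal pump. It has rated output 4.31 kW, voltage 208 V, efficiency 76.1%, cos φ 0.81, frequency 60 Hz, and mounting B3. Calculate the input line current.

33.6 A

P_out = 4.31 kW = 4310 W
P_in = P_out / η = 4310 / 0.761 = 5664 W
I = P_in / (V·cosφ) = 5664 / (208 × 0.81) = 33.6 A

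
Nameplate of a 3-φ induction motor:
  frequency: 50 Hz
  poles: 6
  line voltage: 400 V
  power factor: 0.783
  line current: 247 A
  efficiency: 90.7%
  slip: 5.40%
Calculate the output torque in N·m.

P_in = √3·V·I·cosφ = 1.732 × 400 × 247 × 0.783 = 133988 W
P_out = η·P_in = 0.907 × 133988 = 121527 W
n_s = 120×50/6 = 1000 rpm; n = 1000×(1−0.054) = 946 rpm
ω = 2π×946/60 = 99.06 rad/s
τ = P_out/ω = 121527/99.06 = 1230 N·m

1230 N·m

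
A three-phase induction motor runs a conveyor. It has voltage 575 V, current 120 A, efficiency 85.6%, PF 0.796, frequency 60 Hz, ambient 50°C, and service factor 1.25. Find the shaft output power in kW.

81.4 kW

P_in = √3·V·I·cosφ = 1.732 × 575 × 120 × 0.796 = 95128 W
P_out = η·P_in = 0.856 × 95128 = 81430 W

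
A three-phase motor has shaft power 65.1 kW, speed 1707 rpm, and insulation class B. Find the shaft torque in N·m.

364 N·m

ω = 2π × 1707/60 = 178.8 rad/s
τ = P/ω = 65100/178.8 = 364 N·m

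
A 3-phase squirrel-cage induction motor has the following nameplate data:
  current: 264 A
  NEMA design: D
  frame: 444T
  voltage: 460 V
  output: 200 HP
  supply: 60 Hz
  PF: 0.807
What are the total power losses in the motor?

P_in = √3·V·I·cosφ = 1.732×460×264×0.807 = 169740 W
P_out = 200×746 = 149200 W
Losses = P_in − P_out = 169740 − 149200 = 20540 W

20.5 kW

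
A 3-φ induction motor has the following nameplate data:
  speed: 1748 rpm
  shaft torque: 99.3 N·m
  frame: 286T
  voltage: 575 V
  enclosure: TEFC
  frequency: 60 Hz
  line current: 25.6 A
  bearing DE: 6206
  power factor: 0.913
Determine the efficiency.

ω = 2π × 1748/60 = 183.1 rad/s; P_out = τω = 99.3 × 183.1 = 18182 W
P_in = √3·V_L·I_L·cosφ = 1.732 × 575 × 25.6 × 0.913 = 23277 W
η = P_out / P_in = 18182 / 23277 = 0.781 = 78.1%

78.1 %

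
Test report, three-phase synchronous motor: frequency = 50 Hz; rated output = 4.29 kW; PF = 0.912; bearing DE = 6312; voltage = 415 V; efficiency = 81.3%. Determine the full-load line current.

8.05 A

P_out = 4.29 kW = 4290 W
P_in = P_out / η = 4290 / 0.813 = 5277 W
I_L = P_in / (√3·V_L·cosφ) = 5277 / (1.732 × 415 × 0.912) = 8.05 A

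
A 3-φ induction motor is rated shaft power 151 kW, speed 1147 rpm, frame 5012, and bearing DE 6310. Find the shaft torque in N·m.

ω = 2π × 1147/60 = 120.1 rad/s
τ = P/ω = 151000/120.1 = 1260 N·m

1260 N·m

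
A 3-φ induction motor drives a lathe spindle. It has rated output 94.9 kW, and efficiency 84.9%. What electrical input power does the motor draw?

P_out = 94900 W
P_in = P_out/η = 94900/0.849 = 111779 W = 112 kW

112 kW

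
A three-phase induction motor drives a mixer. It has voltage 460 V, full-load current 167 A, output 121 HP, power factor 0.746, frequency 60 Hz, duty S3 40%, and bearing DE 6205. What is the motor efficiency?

90.9 %

P_out = 121 × 746 = 90266 W
P_in = √3·V_L·I_L·cosφ = 1.732 × 460 × 167 × 0.746 = 99257 W
η = P_out / P_in = 90266 / 99257 = 0.909 = 90.9%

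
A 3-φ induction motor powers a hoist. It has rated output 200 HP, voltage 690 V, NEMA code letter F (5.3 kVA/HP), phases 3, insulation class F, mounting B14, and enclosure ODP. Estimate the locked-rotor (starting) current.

887 A

S_LR = 5.3 × 200 = 1060 kVA
I_LR = S_LR/(√3·V_L) = 1060000/(1.732×690) = 887 A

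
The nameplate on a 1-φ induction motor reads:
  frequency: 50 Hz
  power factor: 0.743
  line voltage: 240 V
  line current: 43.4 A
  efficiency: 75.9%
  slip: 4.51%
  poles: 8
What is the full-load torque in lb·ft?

P_in = V·I·cosφ = 240 × 43.4 × 0.743 = 7739 W
P_out = η·P_in = 0.759 × 7739 = 5874 W
n_s = 120×50/8 = 750 rpm; n = 750×(1−0.0451) = 716 rpm
ω = 2π×716/60 = 74.98 rad/s
τ = P_out/ω = 5874/74.98 = 78.34 N·m
In lb·ft: 78.34/1.356 = 57.8 lb·ft

57.8 lb·ft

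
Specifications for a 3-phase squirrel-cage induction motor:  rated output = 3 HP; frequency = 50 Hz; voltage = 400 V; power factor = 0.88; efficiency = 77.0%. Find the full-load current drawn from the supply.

P_out = 3 × 746 = 2238 W
P_in = P_out / η = 2238 / 0.770 = 2906 W
I_L = P_in / (√3·V_L·cosφ) = 2906 / (1.732 × 400 × 0.88) = 4.77 A

4.77 A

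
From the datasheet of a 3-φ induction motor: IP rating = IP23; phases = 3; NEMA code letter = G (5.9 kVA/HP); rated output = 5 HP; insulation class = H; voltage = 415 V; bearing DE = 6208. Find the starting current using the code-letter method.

S_LR = 5.9 × 5 = 29.5 kVA
I_LR = S_LR/(√3·V_L) = 29500/(1.732×415) = 41 A

41 A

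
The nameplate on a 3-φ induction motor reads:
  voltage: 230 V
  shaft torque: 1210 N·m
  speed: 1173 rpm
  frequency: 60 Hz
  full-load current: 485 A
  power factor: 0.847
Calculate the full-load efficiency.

90.8 %

ω = 2π × 1173/60 = 122.8 rad/s; P_out = τω = 1210 × 122.8 = 148588 W
P_in = √3·V_L·I_L·cosφ = 1.732 × 230 × 485 × 0.847 = 163644 W
η = P_out / P_in = 148588 / 163644 = 0.908 = 90.8%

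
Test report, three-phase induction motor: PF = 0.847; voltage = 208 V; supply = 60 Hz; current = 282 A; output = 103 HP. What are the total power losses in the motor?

9210 W

P_in = √3·V·I·cosφ = 1.732×208×282×0.847 = 86049 W
P_out = 103×746 = 76838 W
Losses = P_in − P_out = 86049 − 76838 = 9211 W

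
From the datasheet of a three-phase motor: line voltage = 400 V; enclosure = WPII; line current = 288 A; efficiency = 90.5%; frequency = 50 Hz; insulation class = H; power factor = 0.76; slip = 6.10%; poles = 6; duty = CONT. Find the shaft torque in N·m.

P_in = √3·V·I·cosφ = 1.732 × 400 × 288 × 0.76 = 151640 W
P_out = η·P_in = 0.905 × 151640 = 137234 W
n_s = 120×50/6 = 1000 rpm; n = 1000×(1−0.061) = 939 rpm
ω = 2π×939/60 = 98.33 rad/s
τ = P_out/ω = 137234/98.33 = 1400 N·m

1400 N·m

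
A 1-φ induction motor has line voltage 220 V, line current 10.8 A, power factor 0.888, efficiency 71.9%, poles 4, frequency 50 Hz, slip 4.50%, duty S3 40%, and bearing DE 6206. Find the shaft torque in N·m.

P_in = V·I·cosφ = 220 × 10.8 × 0.888 = 2110 W
P_out = η·P_in = 0.719 × 2110 = 1517 W
n_s = 120×50/4 = 1500 rpm; n = 1500×(1−0.045) = 1433 rpm
ω = 2π×1433/60 = 150.1 rad/s
τ = P_out/ω = 1517/150.1 = 10.1 N·m

10.1 N·m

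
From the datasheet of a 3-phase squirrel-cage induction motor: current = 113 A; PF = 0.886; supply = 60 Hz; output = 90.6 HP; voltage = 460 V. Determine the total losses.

P_in = √3·V·I·cosφ = 1.732×460×113×0.886 = 79766 W
P_out = 90.6×746 = 67588 W
Losses = P_in − P_out = 79766 − 67588 = 12178 W

12.2 kW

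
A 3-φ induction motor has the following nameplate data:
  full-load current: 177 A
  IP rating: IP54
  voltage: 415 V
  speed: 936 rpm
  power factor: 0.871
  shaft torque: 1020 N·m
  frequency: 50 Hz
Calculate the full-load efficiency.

90.2 %

ω = 2π × 936/60 = 98.02 rad/s; P_out = τω = 1020 × 98.02 = 99980 W
P_in = √3·V_L·I_L·cosφ = 1.732 × 415 × 177 × 0.871 = 110812 W
η = P_out / P_in = 99980 / 110812 = 0.902 = 90.2%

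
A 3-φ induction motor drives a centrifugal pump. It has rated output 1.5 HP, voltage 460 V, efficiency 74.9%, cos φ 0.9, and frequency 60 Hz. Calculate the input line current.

P_out = 1.5 × 746 = 1119 W
P_in = P_out / η = 1119 / 0.749 = 1494 W
I_L = P_in / (√3·V_L·cosφ) = 1494 / (1.732 × 460 × 0.9) = 2.08 A

2.08 A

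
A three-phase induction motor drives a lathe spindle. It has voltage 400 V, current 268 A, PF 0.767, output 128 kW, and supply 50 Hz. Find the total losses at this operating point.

P_in = √3·V·I·cosφ = 1.732×400×268×0.767 = 142409 W
P_out = 128000 W
Losses = P_in − P_out = 142409 − 128000 = 14409 W

14.4 kW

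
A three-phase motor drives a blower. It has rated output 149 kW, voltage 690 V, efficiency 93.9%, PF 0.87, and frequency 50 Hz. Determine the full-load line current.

P_out = 149 kW = 149000 W
P_in = P_out / η = 149000 / 0.939 = 158679 W
I_L = P_in / (√3·V_L·cosφ) = 158679 / (1.732 × 690 × 0.87) = 153 A

153 A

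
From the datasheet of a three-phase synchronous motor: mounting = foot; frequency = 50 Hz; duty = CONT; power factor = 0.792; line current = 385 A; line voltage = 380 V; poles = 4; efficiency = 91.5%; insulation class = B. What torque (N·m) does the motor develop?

1170 N·m

P_in = √3·V·I·cosφ = 1.732 × 380 × 385 × 0.792 = 200686 W
P_out = η·P_in = 0.915 × 200686 = 183628 W
n = n_s = 120×50/4 = 1500 rpm (synchronous)
ω = 2π×1500/60 = 157.1 rad/s
τ = P_out/ω = 183628/157.1 = 1170 N·m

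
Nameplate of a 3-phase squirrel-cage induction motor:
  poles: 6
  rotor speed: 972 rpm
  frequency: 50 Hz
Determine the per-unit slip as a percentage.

n_s = 120f/p = 120×50/6 = 1000 rpm
s = (n_s − n)/n_s = (1000 − 972)/1000 = 0.0280

2.8 %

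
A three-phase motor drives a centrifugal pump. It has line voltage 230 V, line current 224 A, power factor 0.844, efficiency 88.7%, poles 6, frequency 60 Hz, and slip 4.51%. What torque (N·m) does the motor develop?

P_in = √3·V·I·cosφ = 1.732 × 230 × 224 × 0.844 = 75312 W
P_out = η·P_in = 0.887 × 75312 = 66802 W
n_s = 120×60/6 = 1200 rpm; n = 1200×(1−0.0451) = 1146 rpm
ω = 2π×1146/60 = 120 rad/s
τ = P_out/ω = 66802/120 = 557 N·m

557 N·m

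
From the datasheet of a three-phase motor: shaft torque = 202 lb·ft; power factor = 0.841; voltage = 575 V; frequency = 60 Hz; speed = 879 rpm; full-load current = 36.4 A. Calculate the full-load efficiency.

82.7 %

τ = 202 lb·ft × 1.356 = 273.9 N·m
ω = 2π × 879/60 = 92.05 rad/s; P_out = τω = 273.9 × 92.05 = 25212 W
P_in = √3·V_L·I_L·cosφ = 1.732 × 575 × 36.4 × 0.841 = 30487 W
η = P_out / P_in = 25212 / 30487 = 0.827 = 82.7%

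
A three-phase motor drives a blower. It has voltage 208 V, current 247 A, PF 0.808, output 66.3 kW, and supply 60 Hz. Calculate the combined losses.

P_in = √3·V·I·cosφ = 1.732×208×247×0.808 = 71898 W
P_out = 66300 W
Losses = P_in − P_out = 71898 − 66300 = 5598 W

5.6 kW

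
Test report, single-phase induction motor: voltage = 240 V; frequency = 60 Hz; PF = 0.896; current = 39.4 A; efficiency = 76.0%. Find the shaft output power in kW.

6.44 kW

P_in = V·I·cosφ = 240 × 39.4 × 0.896 = 8473 W
P_out = η·P_in = 0.76 × 8473 = 6439 W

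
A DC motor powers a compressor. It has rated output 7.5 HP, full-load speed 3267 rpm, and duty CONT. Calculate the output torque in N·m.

16.4 N·m

P_out = 7.5 × 746 = 5595 W
ω = 2π × 3267/60 = 342.1 rad/s
τ = P_out/ω = 5595/342.1 = 16.4 N·m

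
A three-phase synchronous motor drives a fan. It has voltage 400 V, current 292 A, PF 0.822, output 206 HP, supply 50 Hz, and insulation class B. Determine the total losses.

P_in = √3·V·I·cosφ = 1.732×400×292×0.822 = 166289 W
P_out = 206×746 = 153676 W
Losses = P_in − P_out = 166289 − 153676 = 12613 W

12.6 kW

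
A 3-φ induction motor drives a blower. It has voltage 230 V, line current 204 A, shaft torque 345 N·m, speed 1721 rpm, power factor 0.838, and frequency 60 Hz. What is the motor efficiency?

ω = 2π × 1721/60 = 180.2 rad/s; P_out = τω = 345 × 180.2 = 62169 W
P_in = √3·V_L·I_L·cosφ = 1.732 × 230 × 204 × 0.838 = 68100 W
η = P_out / P_in = 62169 / 68100 = 0.913 = 91.3%

91.3 %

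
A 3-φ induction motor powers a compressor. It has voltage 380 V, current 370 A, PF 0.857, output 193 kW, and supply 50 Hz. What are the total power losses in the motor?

15.7 kW

P_in = √3·V·I·cosφ = 1.732×380×370×0.857 = 208696 W
P_out = 193000 W
Losses = P_in − P_out = 208696 − 193000 = 15696 W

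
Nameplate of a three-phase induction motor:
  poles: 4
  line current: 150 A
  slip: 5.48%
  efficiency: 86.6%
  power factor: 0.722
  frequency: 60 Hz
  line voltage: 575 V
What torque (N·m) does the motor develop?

P_in = √3·V·I·cosφ = 1.732 × 575 × 150 × 0.722 = 107856 W
P_out = η·P_in = 0.866 × 107856 = 93403 W
n_s = 120×60/4 = 1800 rpm; n = 1800×(1−0.0548) = 1701 rpm
ω = 2π×1701/60 = 178.1 rad/s
τ = P_out/ω = 93403/178.1 = 524 N·m

524 N·m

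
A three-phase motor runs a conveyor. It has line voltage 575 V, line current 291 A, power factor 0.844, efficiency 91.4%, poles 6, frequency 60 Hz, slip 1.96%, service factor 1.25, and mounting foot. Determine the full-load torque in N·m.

P_in = √3·V·I·cosφ = 1.732 × 575 × 291 × 0.844 = 244597 W
P_out = η·P_in = 0.914 × 244597 = 223562 W
n_s = 120×60/6 = 1200 rpm; n = 1200×(1−0.0196) = 1176 rpm
ω = 2π×1176/60 = 123.2 rad/s
τ = P_out/ω = 223562/123.2 = 1810 N·m

1810 N·m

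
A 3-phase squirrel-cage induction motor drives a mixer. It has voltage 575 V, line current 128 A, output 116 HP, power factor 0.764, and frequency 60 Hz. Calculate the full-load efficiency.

P_out = 116 × 746 = 86536 W
P_in = √3·V_L·I_L·cosφ = 1.732 × 575 × 128 × 0.764 = 97391 W
η = P_out / P_in = 86536 / 97391 = 0.889 = 88.9%

88.9 %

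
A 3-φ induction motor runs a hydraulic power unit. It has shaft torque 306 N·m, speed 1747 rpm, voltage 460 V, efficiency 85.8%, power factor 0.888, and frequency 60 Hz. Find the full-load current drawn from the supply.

92.2 A

ω = 2π×1747/60 = 182.9 rad/s; P_out = τω = 306 × 182.9 = 55967 W
P_in = P_out / η = 55967 / 0.858 = 65230 W
I_L = P_in / (√3·V_L·cosφ) = 65230 / (1.732 × 460 × 0.888) = 92.2 A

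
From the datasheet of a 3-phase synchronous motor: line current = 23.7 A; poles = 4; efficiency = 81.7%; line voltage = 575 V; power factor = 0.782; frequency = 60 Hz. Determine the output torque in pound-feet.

P_in = √3·V·I·cosφ = 1.732 × 575 × 23.7 × 0.782 = 18457 W
P_out = η·P_in = 0.817 × 18457 = 15079 W
n = n_s = 120×60/4 = 1800 rpm (synchronous)
ω = 2π×1800/60 = 188.5 rad/s
τ = P_out/ω = 15079/188.5 = 79.99 N·m
In lb·ft: 79.99/1.356 = 59 lb·ft

59 lb·ft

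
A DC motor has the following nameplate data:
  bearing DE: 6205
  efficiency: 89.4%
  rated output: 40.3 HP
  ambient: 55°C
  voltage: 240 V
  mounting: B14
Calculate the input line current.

140 A

P_out = 40.3 × 746 = 30064 W
P_in = P_out / η = 30064 / 0.894 = 33629 W
I = P_in / V = 33629 / 240 = 140 A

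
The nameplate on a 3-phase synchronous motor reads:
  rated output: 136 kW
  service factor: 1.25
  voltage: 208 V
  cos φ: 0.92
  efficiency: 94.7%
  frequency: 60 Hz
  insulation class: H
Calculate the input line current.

433 A

P_out = 136 kW = 136000 W
P_in = P_out / η = 136000 / 0.947 = 143611 W
I_L = P_in / (√3·V_L·cosφ) = 143611 / (1.732 × 208 × 0.92) = 433 A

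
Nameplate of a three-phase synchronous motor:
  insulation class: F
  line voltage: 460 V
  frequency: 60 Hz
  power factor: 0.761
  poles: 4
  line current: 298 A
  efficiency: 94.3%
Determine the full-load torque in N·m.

904 N·m

P_in = √3·V·I·cosφ = 1.732 × 460 × 298 × 0.761 = 180679 W
P_out = η·P_in = 0.943 × 180679 = 170380 W
n = n_s = 120×60/4 = 1800 rpm (synchronous)
ω = 2π×1800/60 = 188.5 rad/s
τ = P_out/ω = 170380/188.5 = 904 N·m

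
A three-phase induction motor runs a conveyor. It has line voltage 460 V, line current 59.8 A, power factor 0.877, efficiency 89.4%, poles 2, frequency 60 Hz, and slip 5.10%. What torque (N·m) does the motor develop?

104 N·m

P_in = √3·V·I·cosφ = 1.732 × 460 × 59.8 × 0.877 = 41784 W
P_out = η·P_in = 0.894 × 41784 = 37355 W
n_s = 120×60/2 = 3600 rpm; n = 3600×(1−0.051) = 3416 rpm
ω = 2π×3416/60 = 357.7 rad/s
τ = P_out/ω = 37355/357.7 = 104 N·m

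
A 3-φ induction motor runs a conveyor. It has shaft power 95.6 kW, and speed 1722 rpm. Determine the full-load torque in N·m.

530 N·m

ω = 2π × 1722/60 = 180.3 rad/s
τ = P/ω = 95600/180.3 = 530 N·m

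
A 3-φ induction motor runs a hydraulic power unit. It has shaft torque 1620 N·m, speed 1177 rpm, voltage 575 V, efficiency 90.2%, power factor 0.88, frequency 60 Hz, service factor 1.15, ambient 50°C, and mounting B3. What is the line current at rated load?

ω = 2π×1177/60 = 123.3 rad/s; P_out = τω = 1620 × 123.3 = 199746 W
P_in = P_out / η = 199746 / 0.902 = 221448 W
I_L = P_in / (√3·V_L·cosφ) = 221448 / (1.732 × 575 × 0.88) = 253 A

253 A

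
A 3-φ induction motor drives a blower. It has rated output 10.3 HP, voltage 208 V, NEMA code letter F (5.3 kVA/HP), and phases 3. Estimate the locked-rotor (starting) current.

152 A

S_LR = 5.3 × 10.3 = 54.59 kVA
I_LR = S_LR/(√3·V_L) = 54590/(1.732×208) = 152 A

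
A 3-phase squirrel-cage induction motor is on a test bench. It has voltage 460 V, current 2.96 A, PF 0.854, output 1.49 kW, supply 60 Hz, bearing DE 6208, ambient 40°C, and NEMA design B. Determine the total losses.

P_in = √3·V·I·cosφ = 1.732×460×2.96×0.854 = 2014 W
P_out = 1490 W
Losses = P_in − P_out = 2014 − 1490 = 524 W

524 W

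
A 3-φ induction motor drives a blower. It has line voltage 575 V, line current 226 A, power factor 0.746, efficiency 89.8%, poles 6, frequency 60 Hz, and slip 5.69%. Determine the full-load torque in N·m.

P_in = √3·V·I·cosφ = 1.732 × 575 × 226 × 0.746 = 167905 W
P_out = η·P_in = 0.898 × 167905 = 150779 W
n_s = 120×60/6 = 1200 rpm; n = 1200×(1−0.0569) = 1132 rpm
ω = 2π×1132/60 = 118.5 rad/s
τ = P_out/ω = 150779/118.5 = 1270 N·m

1270 N·m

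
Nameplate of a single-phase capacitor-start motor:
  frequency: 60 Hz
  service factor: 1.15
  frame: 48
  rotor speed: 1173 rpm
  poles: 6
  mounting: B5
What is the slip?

n_s = 120f/p = 120×60/6 = 1200 rpm
s = (n_s − n)/n_s = (1200 − 1173)/1200 = 0.0225

2.25 %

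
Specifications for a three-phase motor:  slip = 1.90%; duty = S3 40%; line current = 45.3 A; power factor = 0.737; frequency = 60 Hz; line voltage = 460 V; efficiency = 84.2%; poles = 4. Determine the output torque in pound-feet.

89.3 lb·ft

P_in = √3·V·I·cosφ = 1.732 × 460 × 45.3 × 0.737 = 26599 W
P_out = η·P_in = 0.842 × 26599 = 22396 W
n_s = 120×60/4 = 1800 rpm; n = 1800×(1−0.019) = 1766 rpm
ω = 2π×1766/60 = 184.9 rad/s
τ = P_out/ω = 22396/184.9 = 121.1 N·m
In lb·ft: 121.1/1.356 = 89.3 lb·ft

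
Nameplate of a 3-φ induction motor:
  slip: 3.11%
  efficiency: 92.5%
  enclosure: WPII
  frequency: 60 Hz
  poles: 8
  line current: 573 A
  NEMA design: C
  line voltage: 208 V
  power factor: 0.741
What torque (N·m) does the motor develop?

P_in = √3·V·I·cosφ = 1.732 × 208 × 573 × 0.741 = 152962 W
P_out = η·P_in = 0.925 × 152962 = 141490 W
n_s = 120×60/8 = 900 rpm; n = 900×(1−0.0311) = 872 rpm
ω = 2π×872/60 = 91.32 rad/s
τ = P_out/ω = 141490/91.32 = 1550 N·m

1550 N·m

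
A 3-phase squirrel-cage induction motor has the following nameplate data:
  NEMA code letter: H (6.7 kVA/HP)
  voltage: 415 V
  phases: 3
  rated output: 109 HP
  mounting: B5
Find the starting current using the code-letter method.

1020 A

S_LR = 6.7 × 109 = 730.3 kVA
I_LR = S_LR/(√3·V_L) = 730300/(1.732×415) = 1020 A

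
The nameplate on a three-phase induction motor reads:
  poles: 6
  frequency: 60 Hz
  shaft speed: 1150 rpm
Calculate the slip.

4.17 %

n_s = 120f/p = 120×60/6 = 1200 rpm
s = (n_s − n)/n_s = (1200 − 1150)/1200 = 0.0417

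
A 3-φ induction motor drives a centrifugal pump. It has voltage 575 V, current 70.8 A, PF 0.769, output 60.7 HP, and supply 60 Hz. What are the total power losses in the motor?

8.94 kW

P_in = √3·V·I·cosφ = 1.732×575×70.8×0.769 = 54222 W
P_out = 60.7×746 = 45282 W
Losses = P_in − P_out = 54222 − 45282 = 8940 W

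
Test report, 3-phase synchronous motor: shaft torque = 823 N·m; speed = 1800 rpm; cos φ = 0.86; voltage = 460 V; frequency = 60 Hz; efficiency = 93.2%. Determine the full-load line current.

ω = 2π×1800/60 = 188.5 rad/s; P_out = τω = 823 × 188.5 = 155136 W
P_in = P_out / η = 155136 / 0.932 = 166455 W
I_L = P_in / (√3·V_L·cosφ) = 166455 / (1.732 × 460 × 0.86) = 243 A

243 A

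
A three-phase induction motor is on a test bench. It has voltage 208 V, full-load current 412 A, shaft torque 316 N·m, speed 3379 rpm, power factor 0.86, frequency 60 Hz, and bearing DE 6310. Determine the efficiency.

87.6 %

ω = 2π × 3379/60 = 353.8 rad/s; P_out = τω = 316 × 353.8 = 111801 W
P_in = √3·V_L·I_L·cosφ = 1.732 × 208 × 412 × 0.86 = 127646 W
η = P_out / P_in = 111801 / 127646 = 0.876 = 87.6%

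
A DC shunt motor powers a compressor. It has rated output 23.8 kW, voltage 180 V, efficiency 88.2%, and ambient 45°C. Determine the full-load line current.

150 A

P_out = 23.8 kW = 23800 W
P_in = P_out / η = 23800 / 0.882 = 26984 W
I = P_in / V = 26984 / 180 = 150 A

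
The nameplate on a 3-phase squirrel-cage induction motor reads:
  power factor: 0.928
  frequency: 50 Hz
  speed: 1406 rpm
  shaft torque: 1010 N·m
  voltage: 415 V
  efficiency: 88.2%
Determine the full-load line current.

ω = 2π×1406/60 = 147.2 rad/s; P_out = τω = 1010 × 147.2 = 148672 W
P_in = P_out / η = 148672 / 0.882 = 168562 W
I_L = P_in / (√3·V_L·cosφ) = 168562 / (1.732 × 415 × 0.928) = 253 A

253 A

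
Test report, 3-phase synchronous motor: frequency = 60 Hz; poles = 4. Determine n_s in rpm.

n_s = 120f/p = 120×60/4 = 1800 rpm

1800 rpm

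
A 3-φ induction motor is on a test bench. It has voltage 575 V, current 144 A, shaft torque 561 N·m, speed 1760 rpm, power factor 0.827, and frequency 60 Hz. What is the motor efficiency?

87.2 %

ω = 2π × 1760/60 = 184.3 rad/s; P_out = τω = 561 × 184.3 = 103392 W
P_in = √3·V_L·I_L·cosφ = 1.732 × 575 × 144 × 0.827 = 118600 W
η = P_out / P_in = 103392 / 118600 = 0.872 = 87.2%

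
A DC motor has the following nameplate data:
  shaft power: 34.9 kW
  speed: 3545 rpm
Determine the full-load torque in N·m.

ω = 2π × 3545/60 = 371.2 rad/s
τ = P/ω = 34900/371.2 = 94 N·m

94 N·m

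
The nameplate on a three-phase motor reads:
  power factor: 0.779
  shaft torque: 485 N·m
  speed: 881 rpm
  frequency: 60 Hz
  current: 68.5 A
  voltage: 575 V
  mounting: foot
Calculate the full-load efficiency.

ω = 2π × 881/60 = 92.26 rad/s; P_out = τω = 485 × 92.26 = 44746 W
P_in = √3·V_L·I_L·cosφ = 1.732 × 575 × 68.5 × 0.779 = 53143 W
η = P_out / P_in = 44746 / 53143 = 0.842 = 84.2%

84.2 %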